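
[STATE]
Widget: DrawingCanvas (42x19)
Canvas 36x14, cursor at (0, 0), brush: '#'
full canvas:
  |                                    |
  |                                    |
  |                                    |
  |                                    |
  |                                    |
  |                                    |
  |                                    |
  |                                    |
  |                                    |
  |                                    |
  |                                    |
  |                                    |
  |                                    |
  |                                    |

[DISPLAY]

+                                         
                                          
                                          
                                          
                                          
                                          
                                          
                                          
                                          
                                          
                                          
                                          
                                          
                                          
                                          
                                          
                                          
                                          
                                          


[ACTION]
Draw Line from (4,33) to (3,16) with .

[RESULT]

+                                         
                                          
                                          
                .........                 
                         .........        
                                          
                                          
                                          
                                          
                                          
                                          
                                          
                                          
                                          
                                          
                                          
                                          
                                          
                                          


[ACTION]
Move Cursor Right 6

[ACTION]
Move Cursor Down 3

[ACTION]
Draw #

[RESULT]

                                          
                                          
                                          
      #         .........                 
                         .........        
                                          
                                          
                                          
                                          
                                          
                                          
                                          
                                          
                                          
                                          
                                          
                                          
                                          
                                          


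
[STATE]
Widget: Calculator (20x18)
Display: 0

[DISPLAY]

                   0
┌───┬───┬───┬───┐   
│ 7 │ 8 │ 9 │ ÷ │   
├───┼───┼───┼───┤   
│ 4 │ 5 │ 6 │ × │   
├───┼───┼───┼───┤   
│ 1 │ 2 │ 3 │ - │   
├───┼───┼───┼───┤   
│ 0 │ . │ = │ + │   
├───┼───┼───┼───┤   
│ C │ MC│ MR│ M+│   
└───┴───┴───┴───┘   
                    
                    
                    
                    
                    
                    


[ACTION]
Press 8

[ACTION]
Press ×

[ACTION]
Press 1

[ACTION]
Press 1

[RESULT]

                  11
┌───┬───┬───┬───┐   
│ 7 │ 8 │ 9 │ ÷ │   
├───┼───┼───┼───┤   
│ 4 │ 5 │ 6 │ × │   
├───┼───┼───┼───┤   
│ 1 │ 2 │ 3 │ - │   
├───┼───┼───┼───┤   
│ 0 │ . │ = │ + │   
├───┼───┼───┼───┤   
│ C │ MC│ MR│ M+│   
└───┴───┴───┴───┘   
                    
                    
                    
                    
                    
                    


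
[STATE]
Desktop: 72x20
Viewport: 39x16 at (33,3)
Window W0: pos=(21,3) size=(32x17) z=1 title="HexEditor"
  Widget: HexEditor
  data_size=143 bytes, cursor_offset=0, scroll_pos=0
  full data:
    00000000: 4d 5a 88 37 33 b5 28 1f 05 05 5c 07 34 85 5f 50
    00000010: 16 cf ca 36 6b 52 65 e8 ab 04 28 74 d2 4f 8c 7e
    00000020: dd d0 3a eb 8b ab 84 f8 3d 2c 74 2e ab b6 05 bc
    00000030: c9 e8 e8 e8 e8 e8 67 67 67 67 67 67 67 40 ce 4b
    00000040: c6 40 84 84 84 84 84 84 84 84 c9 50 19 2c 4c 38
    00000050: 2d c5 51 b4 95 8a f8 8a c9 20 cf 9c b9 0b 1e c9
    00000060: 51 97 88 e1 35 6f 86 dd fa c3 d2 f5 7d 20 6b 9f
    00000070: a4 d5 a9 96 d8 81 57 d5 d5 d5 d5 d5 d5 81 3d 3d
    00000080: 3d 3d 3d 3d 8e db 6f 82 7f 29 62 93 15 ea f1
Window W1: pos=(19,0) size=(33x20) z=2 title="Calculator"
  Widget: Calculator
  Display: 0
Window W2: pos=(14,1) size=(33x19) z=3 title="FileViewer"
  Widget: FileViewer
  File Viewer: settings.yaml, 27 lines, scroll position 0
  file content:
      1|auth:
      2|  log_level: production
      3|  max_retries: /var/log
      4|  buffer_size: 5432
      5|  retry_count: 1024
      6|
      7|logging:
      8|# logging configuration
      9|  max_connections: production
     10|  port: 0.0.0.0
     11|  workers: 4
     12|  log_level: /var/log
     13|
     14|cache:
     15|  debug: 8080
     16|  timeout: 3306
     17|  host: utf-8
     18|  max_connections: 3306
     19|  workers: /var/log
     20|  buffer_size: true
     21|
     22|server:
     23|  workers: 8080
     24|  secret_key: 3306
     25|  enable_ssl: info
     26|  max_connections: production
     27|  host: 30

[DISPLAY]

─────────────┨   0┃┓                   
            ▲┃    ┃┃                   
ction       █┃    ┃┨                   
r/log       ░┃    ┃┃                   
2           ░┃    ┃┃                   
4           ░┃    ┃┃                   
            ░┃    ┃┃                   
            ░┃    ┃┃                   
ation       ░┃    ┃┃                   
 production ░┃    ┃┃                   
            ░┃    ┃┃                   
            ░┃    ┃┃                   
log         ░┃    ┃┃                   
            ░┃    ┃┃                   
            ░┃    ┃┃                   
            ▼┃    ┃┃                   


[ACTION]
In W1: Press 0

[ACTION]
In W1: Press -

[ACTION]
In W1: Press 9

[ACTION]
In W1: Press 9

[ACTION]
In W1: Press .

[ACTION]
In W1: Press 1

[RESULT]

─────────────┨99.1┃┓                   
            ▲┃    ┃┃                   
ction       █┃    ┃┨                   
r/log       ░┃    ┃┃                   
2           ░┃    ┃┃                   
4           ░┃    ┃┃                   
            ░┃    ┃┃                   
            ░┃    ┃┃                   
ation       ░┃    ┃┃                   
 production ░┃    ┃┃                   
            ░┃    ┃┃                   
            ░┃    ┃┃                   
log         ░┃    ┃┃                   
            ░┃    ┃┃                   
            ░┃    ┃┃                   
            ▼┃    ┃┃                   


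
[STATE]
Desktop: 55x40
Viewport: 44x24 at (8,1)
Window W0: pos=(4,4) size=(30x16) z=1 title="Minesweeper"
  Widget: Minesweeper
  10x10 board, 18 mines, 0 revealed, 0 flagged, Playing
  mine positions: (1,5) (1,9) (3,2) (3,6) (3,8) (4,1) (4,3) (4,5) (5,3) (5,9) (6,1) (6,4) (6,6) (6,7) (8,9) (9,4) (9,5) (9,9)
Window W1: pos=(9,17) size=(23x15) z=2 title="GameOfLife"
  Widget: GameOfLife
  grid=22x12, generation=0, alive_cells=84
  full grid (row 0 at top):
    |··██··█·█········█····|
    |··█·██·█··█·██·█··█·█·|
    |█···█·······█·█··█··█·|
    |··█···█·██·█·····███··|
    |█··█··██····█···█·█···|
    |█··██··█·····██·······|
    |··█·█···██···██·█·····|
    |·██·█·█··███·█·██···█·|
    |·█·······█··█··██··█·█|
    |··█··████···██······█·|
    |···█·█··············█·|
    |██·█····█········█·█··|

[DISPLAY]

                                            
                                            
                                            
━━━━━━━━━━━━━━━━━━━━━━━━━┓                  
nesweeper                ┃                  
─────────────────────────┨                  
■■■■■■■                  ┃                  
■■■■■■■                  ┃                  
■■■■■■■                  ┃                  
■■■■■■■                  ┃                  
■■■■■■■                  ┃                  
■■■■■■■                  ┃                  
■■■■■■■                  ┃                  
■■■■■■■                  ┃                  
■■■■■■■                  ┃                  
■■■■■■■                  ┃                  
 ┏━━━━━━━━━━━━━━━━━━━━━┓ ┃                  
 ┃ GameOfLife          ┃ ┃                  
━┠─────────────────────┨━┛                  
 ┃Gen: 0               ┃                    
 ┃··█·██·█··█·██·█··█·█┃                    
 ┃█···█·······█·█··█··█┃                    
 ┃··█···█·██·█·····███·┃                    
 ┃█··█··██····█···█·█··┃                    


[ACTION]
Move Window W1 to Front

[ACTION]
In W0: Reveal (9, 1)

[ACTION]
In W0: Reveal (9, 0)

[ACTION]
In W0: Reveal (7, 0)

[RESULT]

                                            
                                            
                                            
━━━━━━━━━━━━━━━━━━━━━━━━━┓                  
nesweeper                ┃                  
─────────────────────────┨                  
■■■■■■■                  ┃                  
■■■■■■■                  ┃                  
■■■■■■■                  ┃                  
■■■■■■■                  ┃                  
■■■■■■■                  ┃                  
■■■■■■■                  ┃                  
■■■■■■■                  ┃                  
1■■■■■■                  ┃                  
1■■■■■■                  ┃                  
1■■■■■■                  ┃                  
 ┏━━━━━━━━━━━━━━━━━━━━━┓ ┃                  
 ┃ GameOfLife          ┃ ┃                  
━┠─────────────────────┨━┛                  
 ┃Gen: 0               ┃                    
 ┃··█·██·█··█·██·█··█·█┃                    
 ┃█···█·······█·█··█··█┃                    
 ┃··█···█·██·█·····███·┃                    
 ┃█··█··██····█···█·█··┃                    


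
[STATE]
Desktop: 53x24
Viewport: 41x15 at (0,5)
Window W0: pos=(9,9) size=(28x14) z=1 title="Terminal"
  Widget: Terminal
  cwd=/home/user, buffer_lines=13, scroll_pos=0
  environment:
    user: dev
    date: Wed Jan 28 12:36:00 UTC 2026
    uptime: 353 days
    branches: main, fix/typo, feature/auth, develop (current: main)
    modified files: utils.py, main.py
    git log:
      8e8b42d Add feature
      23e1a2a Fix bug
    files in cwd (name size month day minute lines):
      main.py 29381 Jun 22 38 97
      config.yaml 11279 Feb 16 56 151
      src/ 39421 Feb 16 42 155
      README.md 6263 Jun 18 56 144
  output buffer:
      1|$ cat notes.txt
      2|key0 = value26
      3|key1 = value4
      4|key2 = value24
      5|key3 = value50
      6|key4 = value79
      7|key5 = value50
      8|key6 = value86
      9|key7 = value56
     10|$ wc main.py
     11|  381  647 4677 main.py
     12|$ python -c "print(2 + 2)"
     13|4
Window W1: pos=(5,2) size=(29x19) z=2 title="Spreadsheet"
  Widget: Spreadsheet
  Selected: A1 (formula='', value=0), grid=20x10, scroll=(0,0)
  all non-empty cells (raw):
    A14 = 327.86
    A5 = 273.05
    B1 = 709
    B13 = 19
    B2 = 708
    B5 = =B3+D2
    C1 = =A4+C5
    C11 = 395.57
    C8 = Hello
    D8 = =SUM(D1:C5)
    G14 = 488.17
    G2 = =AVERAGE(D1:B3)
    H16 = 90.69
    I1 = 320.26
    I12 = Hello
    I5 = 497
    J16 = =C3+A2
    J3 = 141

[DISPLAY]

     ┃A1:                        ┃       
     ┃       A       B       C   ┃       
     ┃---------------------------┃       
     ┃  1      [0]     709       ┃       
     ┃  2        0     708       ┃━━┓    
     ┃  3        0       0       ┃  ┃    
     ┃  4        0       0       ┃──┨    
     ┃  5   273.05       0       ┃  ┃    
     ┃  6        0       0       ┃  ┃    
     ┃  7        0       0       ┃  ┃    
     ┃  8        0       0Hello  ┃  ┃    
     ┃  9        0       0       ┃  ┃    
     ┃ 10        0       0       ┃  ┃    
     ┃ 11        0       0  395.5┃  ┃    
     ┃ 12        0       0       ┃  ┃    


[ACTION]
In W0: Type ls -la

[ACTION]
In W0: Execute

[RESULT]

     ┃A1:                        ┃       
     ┃       A       B       C   ┃       
     ┃---------------------------┃       
     ┃  1      [0]     709       ┃       
     ┃  2        0     708       ┃━━┓    
     ┃  3        0       0       ┃  ┃    
     ┃  4        0       0       ┃──┨    
     ┃  5   273.05       0       ┃  ┃    
     ┃  6        0       0       ┃  ┃    
     ┃  7        0       0       ┃)"┃    
     ┃  8        0       0Hello  ┃  ┃    
     ┃  9        0       0       ┃  ┃    
     ┃ 10        0       0       ┃  ┃    
     ┃ 11        0       0  395.5┃  ┃    
     ┃ 12        0       0       ┃  ┃    


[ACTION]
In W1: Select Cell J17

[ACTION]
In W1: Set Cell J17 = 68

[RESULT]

     ┃J17: 68                    ┃       
     ┃       A       B       C   ┃       
     ┃---------------------------┃       
     ┃  1        0     709       ┃       
     ┃  2        0     708       ┃━━┓    
     ┃  3        0       0       ┃  ┃    
     ┃  4        0       0       ┃──┨    
     ┃  5   273.05       0       ┃  ┃    
     ┃  6        0       0       ┃  ┃    
     ┃  7        0       0       ┃)"┃    
     ┃  8        0       0Hello  ┃  ┃    
     ┃  9        0       0       ┃  ┃    
     ┃ 10        0       0       ┃  ┃    
     ┃ 11        0       0  395.5┃  ┃    
     ┃ 12        0       0       ┃  ┃    


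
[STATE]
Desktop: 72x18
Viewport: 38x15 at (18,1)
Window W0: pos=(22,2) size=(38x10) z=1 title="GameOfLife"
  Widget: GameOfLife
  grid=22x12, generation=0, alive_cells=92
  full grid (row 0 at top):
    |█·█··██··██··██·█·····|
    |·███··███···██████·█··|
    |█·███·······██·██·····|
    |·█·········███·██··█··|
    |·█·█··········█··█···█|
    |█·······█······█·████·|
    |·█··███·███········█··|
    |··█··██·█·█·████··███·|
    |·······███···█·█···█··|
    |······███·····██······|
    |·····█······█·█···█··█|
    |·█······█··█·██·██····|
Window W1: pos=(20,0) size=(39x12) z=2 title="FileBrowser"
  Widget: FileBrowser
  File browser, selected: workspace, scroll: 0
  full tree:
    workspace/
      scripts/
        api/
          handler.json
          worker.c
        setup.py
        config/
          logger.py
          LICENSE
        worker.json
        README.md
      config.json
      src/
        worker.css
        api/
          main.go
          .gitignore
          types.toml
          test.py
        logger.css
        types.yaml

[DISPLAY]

  ┃ FileBrowser                       
  ┠───────────────────────────────────
  ┃> [-] workspace/                   
  ┃    [+] scripts/                   
  ┃    config.json                    
  ┃    [+] src/                       
  ┃                                   
  ┃                                   
  ┃                                   
  ┃                                   
  ┗━━━━━━━━━━━━━━━━━━━━━━━━━━━━━━━━━━━
                                      
                                      
                                      
                                      


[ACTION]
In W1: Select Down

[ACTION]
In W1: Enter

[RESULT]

  ┃ FileBrowser                       
  ┠───────────────────────────────────
  ┃  [-] workspace/                   
  ┃  > [-] scripts/                   
  ┃      [+] api/                     
  ┃      setup.py                     
  ┃      [+] config/                  
  ┃      worker.json                  
  ┃      README.md                    
  ┃    config.json                    
  ┗━━━━━━━━━━━━━━━━━━━━━━━━━━━━━━━━━━━
                                      
                                      
                                      
                                      


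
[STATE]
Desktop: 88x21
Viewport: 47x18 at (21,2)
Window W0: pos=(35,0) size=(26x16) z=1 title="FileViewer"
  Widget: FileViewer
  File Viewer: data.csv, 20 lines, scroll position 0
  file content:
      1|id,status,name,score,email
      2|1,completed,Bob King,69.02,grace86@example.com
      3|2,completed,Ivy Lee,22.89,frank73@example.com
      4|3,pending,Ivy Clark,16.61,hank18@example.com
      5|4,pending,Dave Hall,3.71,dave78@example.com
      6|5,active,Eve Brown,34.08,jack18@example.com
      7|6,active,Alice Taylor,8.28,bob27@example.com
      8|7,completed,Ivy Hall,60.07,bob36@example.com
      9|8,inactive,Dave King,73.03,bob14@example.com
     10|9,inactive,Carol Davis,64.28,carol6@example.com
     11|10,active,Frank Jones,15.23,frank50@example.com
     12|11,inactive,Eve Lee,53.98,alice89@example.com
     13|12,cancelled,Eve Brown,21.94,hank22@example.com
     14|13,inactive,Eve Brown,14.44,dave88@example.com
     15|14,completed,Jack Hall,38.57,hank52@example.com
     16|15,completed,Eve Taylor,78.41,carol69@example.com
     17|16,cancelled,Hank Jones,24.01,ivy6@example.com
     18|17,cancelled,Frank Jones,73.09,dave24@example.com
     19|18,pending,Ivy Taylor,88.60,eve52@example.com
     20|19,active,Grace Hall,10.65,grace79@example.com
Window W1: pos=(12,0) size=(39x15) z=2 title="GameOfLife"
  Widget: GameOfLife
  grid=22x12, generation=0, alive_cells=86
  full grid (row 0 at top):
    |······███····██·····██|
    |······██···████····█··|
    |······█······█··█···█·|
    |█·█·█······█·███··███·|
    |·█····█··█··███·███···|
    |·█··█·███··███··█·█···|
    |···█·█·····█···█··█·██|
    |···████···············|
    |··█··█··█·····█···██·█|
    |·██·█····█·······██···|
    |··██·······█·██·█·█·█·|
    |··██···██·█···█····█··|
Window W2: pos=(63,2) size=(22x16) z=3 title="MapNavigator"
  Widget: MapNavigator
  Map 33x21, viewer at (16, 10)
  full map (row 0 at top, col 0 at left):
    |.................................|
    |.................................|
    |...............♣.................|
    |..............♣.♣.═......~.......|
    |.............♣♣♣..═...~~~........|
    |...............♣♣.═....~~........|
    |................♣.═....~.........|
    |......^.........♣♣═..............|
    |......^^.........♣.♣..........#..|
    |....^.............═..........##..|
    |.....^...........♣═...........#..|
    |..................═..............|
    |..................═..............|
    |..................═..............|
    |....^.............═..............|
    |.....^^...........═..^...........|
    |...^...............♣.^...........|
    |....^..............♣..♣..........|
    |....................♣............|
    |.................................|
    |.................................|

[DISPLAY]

─────────────────────────────┨─────────┨  ┏━━━━
                             ┃score,em▲┃  ┃ Map
···████····█··               ┃ King,69█┃  ┠────
·····█··█···█·               ┃ Lee,22.░┃  ┃....
···█·███··███·               ┃lark,16.░┃  ┃....
·█··███·███···               ┃Hall,3.7░┃  ┃....
█··███··█·█···               ┃own,34.0░┃  ┃^...
···█···█··█·██               ┃Taylor,8░┃  ┃^^..
··············               ┃ Hall,60░┃  ┃....
█·····█···██·█               ┃ King,73░┃  ┃....
·█·······██···               ┃l Davis,░┃  ┃....
···█·██·█·█·█·               ┃ Jones,1░┃  ┃....
━━━━━━━━━━━━━━━━━━━━━━━━━━━━━┛ Lee,53.▼┃  ┃....
              ┗━━━━━━━━━━━━━━━━━━━━━━━━┛  ┃....
                                          ┃^...
                                          ┗━━━━
                                               
                                               


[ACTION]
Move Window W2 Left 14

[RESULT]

────────────────────────────┏━━━━━━━━━━━━━━━━━━
                            ┃ MapNavigator     
···████····█··              ┠──────────────────
·····█··█···█·              ┃.......♣♣♣..═...~~
···█·███··███·              ┃.........♣♣.═....~
·█··███·███···              ┃..........♣.═....~
█··███··█·█···              ┃^.........♣♣═.....
···█···█··█·██              ┃^^.........♣.♣....
··············              ┃............═.....
█·····█···██·█              ┃..........@♣═.....
·█·······██···              ┃............═.....
···█·██·█·█·█·              ┃............═.....
━━━━━━━━━━━━━━━━━━━━━━━━━━━━┃............═.....
              ┗━━━━━━━━━━━━━┃............═.....
                            ┃^...........═..^..
                            ┗━━━━━━━━━━━━━━━━━━
                                               
                                               


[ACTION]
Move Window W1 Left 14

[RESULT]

─────────────────┨──────────┏━━━━━━━━━━━━━━━━━━
                 ┃status,nam┃ MapNavigator     
··               ┃ompleted,B┠──────────────────
█·               ┃ompleted,I┃.......♣♣♣..═...~~
█·               ┃ending,Ivy┃.........♣♣.═....~
··               ┃ending,Dav┃..........♣.═....~
··               ┃ctive,Eve ┃^.........♣♣═.....
██               ┃ctive,Alic┃^^.........♣.♣....
··               ┃ompleted,I┃............═.....
·█               ┃nactive,Da┃..........@♣═.....
··               ┃nactive,Ca┃............═.....
█·               ┃active,Fra┃............═.....
━━━━━━━━━━━━━━━━━┛inactive,E┃............═.....
              ┗━━━━━━━━━━━━━┃............═.....
                            ┃^...........═..^..
                            ┗━━━━━━━━━━━━━━━━━━
                                               
                                               


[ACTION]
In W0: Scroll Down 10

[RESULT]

─────────────────┨──────────┏━━━━━━━━━━━━━━━━━━
                 ┃nactive,Da┃ MapNavigator     
··               ┃nactive,Ca┠──────────────────
█·               ┃active,Fra┃.......♣♣♣..═...~~
█·               ┃inactive,E┃.........♣♣.═....~
··               ┃cancelled,┃..........♣.═....~
··               ┃inactive,E┃^.........♣♣═.....
██               ┃completed,┃^^.........♣.♣....
··               ┃completed,┃............═.....
·█               ┃cancelled,┃..........@♣═.....
··               ┃cancelled,┃............═.....
█·               ┃pending,Iv┃............═.....
━━━━━━━━━━━━━━━━━┛active,Gra┃............═.....
              ┗━━━━━━━━━━━━━┃............═.....
                            ┃^...........═..^..
                            ┗━━━━━━━━━━━━━━━━━━
                                               
                                               


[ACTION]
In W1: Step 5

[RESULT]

─────────────────┨──────────┏━━━━━━━━━━━━━━━━━━
                 ┃nactive,Da┃ MapNavigator     
██               ┃nactive,Ca┠──────────────────
██               ┃active,Fra┃.......♣♣♣..═...~~
██               ┃inactive,E┃.........♣♣.═....~
··               ┃cancelled,┃..........♣.═....~
··               ┃inactive,E┃^.........♣♣═.....
··               ┃completed,┃^^.........♣.♣....
█·               ┃completed,┃............═.....
██               ┃cancelled,┃..........@♣═.....
██               ┃cancelled,┃............═.....
··               ┃pending,Iv┃............═.....
━━━━━━━━━━━━━━━━━┛active,Gra┃............═.....
              ┗━━━━━━━━━━━━━┃............═.....
                            ┃^...........═..^..
                            ┗━━━━━━━━━━━━━━━━━━
                                               
                                               


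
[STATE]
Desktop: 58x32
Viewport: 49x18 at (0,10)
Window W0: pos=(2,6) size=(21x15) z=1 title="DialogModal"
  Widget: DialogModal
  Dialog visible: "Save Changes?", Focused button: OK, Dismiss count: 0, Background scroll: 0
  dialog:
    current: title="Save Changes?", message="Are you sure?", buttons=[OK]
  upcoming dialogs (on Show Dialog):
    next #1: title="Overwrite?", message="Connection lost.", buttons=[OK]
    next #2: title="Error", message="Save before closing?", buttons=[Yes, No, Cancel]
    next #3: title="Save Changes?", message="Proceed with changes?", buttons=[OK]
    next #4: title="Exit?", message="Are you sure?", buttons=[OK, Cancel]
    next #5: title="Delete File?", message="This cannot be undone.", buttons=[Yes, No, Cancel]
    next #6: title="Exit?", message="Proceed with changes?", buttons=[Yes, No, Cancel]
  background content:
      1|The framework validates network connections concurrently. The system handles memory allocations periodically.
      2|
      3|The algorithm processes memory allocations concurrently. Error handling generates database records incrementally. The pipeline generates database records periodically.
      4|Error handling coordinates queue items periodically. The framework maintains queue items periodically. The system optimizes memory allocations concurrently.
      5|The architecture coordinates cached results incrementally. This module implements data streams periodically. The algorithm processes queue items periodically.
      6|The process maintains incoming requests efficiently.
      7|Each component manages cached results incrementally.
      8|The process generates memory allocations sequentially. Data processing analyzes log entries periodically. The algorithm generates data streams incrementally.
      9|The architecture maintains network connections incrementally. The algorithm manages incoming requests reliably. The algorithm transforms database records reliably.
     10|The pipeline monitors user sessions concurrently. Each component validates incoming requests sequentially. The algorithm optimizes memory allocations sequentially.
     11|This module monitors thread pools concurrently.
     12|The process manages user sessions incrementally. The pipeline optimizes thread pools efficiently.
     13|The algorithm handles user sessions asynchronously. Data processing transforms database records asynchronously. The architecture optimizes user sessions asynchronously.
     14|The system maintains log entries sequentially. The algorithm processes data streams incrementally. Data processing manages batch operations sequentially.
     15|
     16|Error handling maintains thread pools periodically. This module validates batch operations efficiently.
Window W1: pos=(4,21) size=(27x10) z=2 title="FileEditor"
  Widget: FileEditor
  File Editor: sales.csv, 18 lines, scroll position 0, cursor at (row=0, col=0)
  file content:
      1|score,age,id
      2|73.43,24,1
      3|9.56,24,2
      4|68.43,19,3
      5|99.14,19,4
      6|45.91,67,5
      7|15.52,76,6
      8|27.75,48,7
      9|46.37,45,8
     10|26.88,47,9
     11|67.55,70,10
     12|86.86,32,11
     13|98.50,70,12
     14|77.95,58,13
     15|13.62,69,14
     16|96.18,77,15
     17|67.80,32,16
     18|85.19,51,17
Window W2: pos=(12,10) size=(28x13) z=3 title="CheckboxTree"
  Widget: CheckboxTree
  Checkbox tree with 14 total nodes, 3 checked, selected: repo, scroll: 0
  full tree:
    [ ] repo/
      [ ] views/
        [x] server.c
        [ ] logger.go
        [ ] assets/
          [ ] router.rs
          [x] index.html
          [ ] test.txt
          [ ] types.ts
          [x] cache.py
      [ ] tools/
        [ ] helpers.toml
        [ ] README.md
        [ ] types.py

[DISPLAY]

  ┃         ┏━━━━━━━━━━━━━━━━━━━━━━━━━━┓         
  ┃The algor┃ CheckboxTree             ┃         
  ┃Er┌──────┠──────────────────────────┨         
  ┃Th│Save C┃>[-] repo/                ┃         
  ┃Th│Are yo┃   [-] views/             ┃         
  ┃Ea│     [┃     [x] server.c         ┃         
  ┃Th└──────┃     [ ] logger.go        ┃         
  ┃The archi┃     [-] assets/          ┃         
  ┃The pipel┃       [ ] router.rs      ┃         
  ┃This modu┃       [x] index.html     ┃         
  ┗━━━━━━━━━┃       [ ] test.txt       ┃         
    ┏━━━━━━━┃       [ ] types.ts       ┃         
    ┃ FileEd┗━━━━━━━━━━━━━━━━━━━━━━━━━━┛         
    ┠─────────────────────────┨                  
    ┃█core,age,id            ▲┃                  
    ┃73.43,24,1              █┃                  
    ┃9.56,24,2               ░┃                  
    ┃68.43,19,3              ░┃                  


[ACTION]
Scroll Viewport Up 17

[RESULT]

                                                 
                                                 
                                                 
                                                 
                                                 
                                                 
  ┏━━━━━━━━━━━━━━━━━━━┓                          
  ┃ DialogModal       ┃                          
  ┠───────────────────┨                          
  ┃The framework valid┃                          
  ┃         ┏━━━━━━━━━━━━━━━━━━━━━━━━━━┓         
  ┃The algor┃ CheckboxTree             ┃         
  ┃Er┌──────┠──────────────────────────┨         
  ┃Th│Save C┃>[-] repo/                ┃         
  ┃Th│Are yo┃   [-] views/             ┃         
  ┃Ea│     [┃     [x] server.c         ┃         
  ┃Th└──────┃     [ ] logger.go        ┃         
  ┃The archi┃     [-] assets/          ┃         


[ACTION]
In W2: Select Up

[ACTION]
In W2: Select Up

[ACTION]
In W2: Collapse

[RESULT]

                                                 
                                                 
                                                 
                                                 
                                                 
                                                 
  ┏━━━━━━━━━━━━━━━━━━━┓                          
  ┃ DialogModal       ┃                          
  ┠───────────────────┨                          
  ┃The framework valid┃                          
  ┃         ┏━━━━━━━━━━━━━━━━━━━━━━━━━━┓         
  ┃The algor┃ CheckboxTree             ┃         
  ┃Er┌──────┠──────────────────────────┨         
  ┃Th│Save C┃>[-] repo/                ┃         
  ┃Th│Are yo┃                          ┃         
  ┃Ea│     [┃                          ┃         
  ┃Th└──────┃                          ┃         
  ┃The archi┃                          ┃         


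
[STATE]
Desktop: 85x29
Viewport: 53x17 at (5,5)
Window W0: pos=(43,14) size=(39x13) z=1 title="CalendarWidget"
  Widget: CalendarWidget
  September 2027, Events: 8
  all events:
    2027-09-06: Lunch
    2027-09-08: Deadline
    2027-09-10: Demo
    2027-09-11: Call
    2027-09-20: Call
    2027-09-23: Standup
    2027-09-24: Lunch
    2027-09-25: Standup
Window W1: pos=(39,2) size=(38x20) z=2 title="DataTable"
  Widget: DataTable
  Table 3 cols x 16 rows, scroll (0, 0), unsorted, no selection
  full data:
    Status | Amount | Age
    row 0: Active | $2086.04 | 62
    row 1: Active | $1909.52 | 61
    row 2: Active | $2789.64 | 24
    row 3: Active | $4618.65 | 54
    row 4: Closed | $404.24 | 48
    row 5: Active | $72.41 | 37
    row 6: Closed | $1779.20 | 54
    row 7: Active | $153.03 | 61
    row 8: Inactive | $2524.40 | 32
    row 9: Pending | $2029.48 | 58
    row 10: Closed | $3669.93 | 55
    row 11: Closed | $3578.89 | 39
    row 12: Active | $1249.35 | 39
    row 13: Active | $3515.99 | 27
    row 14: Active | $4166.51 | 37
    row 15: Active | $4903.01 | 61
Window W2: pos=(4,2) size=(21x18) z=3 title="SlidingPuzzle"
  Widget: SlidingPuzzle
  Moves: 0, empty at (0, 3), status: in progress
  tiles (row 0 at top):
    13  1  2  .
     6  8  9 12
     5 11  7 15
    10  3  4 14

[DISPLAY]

┌────┬────┬────┬───┃              ┃Status  │Amount  │
│ 13 │  1 │  2 │   ┃              ┃────────┼────────┼
├────┼────┼────┼───┃              ┃Active  │$2086.04│
│  6 │  8 │  9 │ 12┃              ┃Active  │$1909.52│
├────┼────┼────┼───┃              ┃Active  │$2789.64│
│  5 │ 11 │  7 │ 15┃              ┃Active  │$4618.65│
├────┼────┼────┼───┃              ┃Closed  │$404.24 │
│ 10 │  3 │  4 │ 14┃              ┃Active  │$72.41  │
└────┴────┴────┴───┃              ┃Closed  │$1779.20│
Moves: 0           ┃              ┃Active  │$153.03 │
                   ┃              ┃Inactive│$2524.40│
                   ┃              ┃Pending │$2029.48│
                   ┃              ┃Closed  │$3669.93│
                   ┃              ┃Closed  │$3578.89│
━━━━━━━━━━━━━━━━━━━┛              ┃Active  │$1249.35│
                                  ┃Active  │$3515.99│
                                  ┗━━━━━━━━━━━━━━━━━━


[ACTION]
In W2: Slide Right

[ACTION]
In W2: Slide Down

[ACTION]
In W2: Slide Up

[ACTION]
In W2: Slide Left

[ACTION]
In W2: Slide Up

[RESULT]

┌────┬────┬────┬───┃              ┃Status  │Amount  │
│ 13 │  1 │  9 │  2┃              ┃────────┼────────┼
├────┼────┼────┼───┃              ┃Active  │$2086.04│
│  6 │  8 │ 12 │ 15┃              ┃Active  │$1909.52│
├────┼────┼────┼───┃              ┃Active  │$2789.64│
│  5 │ 11 │  7 │   ┃              ┃Active  │$4618.65│
├────┼────┼────┼───┃              ┃Closed  │$404.24 │
│ 10 │  3 │  4 │ 14┃              ┃Active  │$72.41  │
└────┴────┴────┴───┃              ┃Closed  │$1779.20│
Moves: 4           ┃              ┃Active  │$153.03 │
                   ┃              ┃Inactive│$2524.40│
                   ┃              ┃Pending │$2029.48│
                   ┃              ┃Closed  │$3669.93│
                   ┃              ┃Closed  │$3578.89│
━━━━━━━━━━━━━━━━━━━┛              ┃Active  │$1249.35│
                                  ┃Active  │$3515.99│
                                  ┗━━━━━━━━━━━━━━━━━━


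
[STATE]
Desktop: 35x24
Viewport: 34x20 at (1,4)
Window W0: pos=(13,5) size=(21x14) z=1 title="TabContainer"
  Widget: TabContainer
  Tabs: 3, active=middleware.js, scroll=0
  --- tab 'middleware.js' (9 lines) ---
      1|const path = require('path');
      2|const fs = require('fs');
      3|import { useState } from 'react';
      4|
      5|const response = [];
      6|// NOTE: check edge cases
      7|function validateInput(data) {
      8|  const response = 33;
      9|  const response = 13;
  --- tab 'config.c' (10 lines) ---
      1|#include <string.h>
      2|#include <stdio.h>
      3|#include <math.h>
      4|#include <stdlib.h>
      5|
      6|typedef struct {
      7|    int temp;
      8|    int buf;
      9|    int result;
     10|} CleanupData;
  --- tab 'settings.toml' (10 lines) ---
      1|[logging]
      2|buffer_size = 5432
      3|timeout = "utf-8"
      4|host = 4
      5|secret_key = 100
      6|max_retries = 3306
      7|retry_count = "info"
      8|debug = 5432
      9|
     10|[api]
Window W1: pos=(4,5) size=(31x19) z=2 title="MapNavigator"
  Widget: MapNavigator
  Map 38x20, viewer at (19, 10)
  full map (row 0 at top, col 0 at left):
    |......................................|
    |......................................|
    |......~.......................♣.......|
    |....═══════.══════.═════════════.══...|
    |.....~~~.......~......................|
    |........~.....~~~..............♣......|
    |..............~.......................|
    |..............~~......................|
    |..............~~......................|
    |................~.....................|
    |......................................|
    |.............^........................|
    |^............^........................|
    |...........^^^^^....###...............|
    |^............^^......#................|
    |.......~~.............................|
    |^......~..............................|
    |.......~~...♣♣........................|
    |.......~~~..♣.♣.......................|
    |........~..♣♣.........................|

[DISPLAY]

                                  
   ┏━━━━━━━━━━━━━━━━━━━━━━━━━━━━━┓
   ┃ MapNavigator                ┃
   ┠─────────────────────────────┨
   ┃══════.══════.═════════════.═┃
   ┃~~~.......~..................┃
   ┃...~.....~~~..............♣..┃
   ┃.........~...................┃
   ┃.........~~..................┃
   ┃.........~~..................┃
   ┃...........~.................┃
   ┃..............@..............┃
   ┃........^....................┃
   ┃........^....................┃
   ┃......^^^^^....###...........┃
   ┃........^^......#............┃
   ┃..~~.........................┃
   ┃..~..........................┃
   ┃..~~...♣♣....................┃
   ┗━━━━━━━━━━━━━━━━━━━━━━━━━━━━━┛


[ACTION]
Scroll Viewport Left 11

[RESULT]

                                  
    ┏━━━━━━━━━━━━━━━━━━━━━━━━━━━━━
    ┃ MapNavigator                
    ┠─────────────────────────────
    ┃══════.══════.═════════════.═
    ┃~~~.......~..................
    ┃...~.....~~~..............♣..
    ┃.........~...................
    ┃.........~~..................
    ┃.........~~..................
    ┃...........~.................
    ┃..............@..............
    ┃........^....................
    ┃........^....................
    ┃......^^^^^....###...........
    ┃........^^......#............
    ┃..~~.........................
    ┃..~..........................
    ┃..~~...♣♣....................
    ┗━━━━━━━━━━━━━━━━━━━━━━━━━━━━━


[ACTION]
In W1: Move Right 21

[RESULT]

                                  
    ┏━━━━━━━━━━━━━━━━━━━━━━━━━━━━━
    ┃ MapNavigator                
    ┠─────────────────────────────
    ┃═════════.══...              
    ┃...............              
    ┃........♣......              
    ┃...............              
    ┃...............              
    ┃...............              
    ┃...............              
    ┃..............@              
    ┃...............              
    ┃...............              
    ┃...............              
    ┃...............              
    ┃...............              
    ┃...............              
    ┃...............              
    ┗━━━━━━━━━━━━━━━━━━━━━━━━━━━━━
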